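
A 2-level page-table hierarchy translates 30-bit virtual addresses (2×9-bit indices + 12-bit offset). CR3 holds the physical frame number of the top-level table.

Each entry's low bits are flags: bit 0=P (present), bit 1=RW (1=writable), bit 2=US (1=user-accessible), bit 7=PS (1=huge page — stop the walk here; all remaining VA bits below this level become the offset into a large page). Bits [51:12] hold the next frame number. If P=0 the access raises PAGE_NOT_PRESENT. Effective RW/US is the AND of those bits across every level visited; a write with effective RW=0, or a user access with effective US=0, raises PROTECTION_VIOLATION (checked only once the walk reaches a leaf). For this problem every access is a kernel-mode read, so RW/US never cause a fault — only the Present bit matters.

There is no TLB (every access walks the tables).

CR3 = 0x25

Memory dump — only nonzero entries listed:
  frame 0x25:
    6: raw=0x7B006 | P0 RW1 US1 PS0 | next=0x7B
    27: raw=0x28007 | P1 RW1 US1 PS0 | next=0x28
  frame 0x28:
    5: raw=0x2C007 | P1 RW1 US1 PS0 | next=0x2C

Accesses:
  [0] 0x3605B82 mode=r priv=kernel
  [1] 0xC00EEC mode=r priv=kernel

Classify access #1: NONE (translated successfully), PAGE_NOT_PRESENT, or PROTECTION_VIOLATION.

Trace:
#0 VA=0x3605B82 (r,kernel):
  L0: frame=0x25 idx=27 entry=0x28007 [P=1 RW=1 US=1 PS=0]
  L1: frame=0x28 idx=5 entry=0x2C007 [P=1 RW=1 US=1 PS=0]
  ✓ 0x2CB82  — 2 lookups
#1 VA=0xC00EEC (r,kernel):
  L0: frame=0x25 idx=6 entry=0x7B006 [P=0 RW=1 US=1 PS=0]
  ⇒ fault: PAGE_NOT_PRESENT  — 1 lookups

Access #1 fault: PAGE_NOT_PRESENT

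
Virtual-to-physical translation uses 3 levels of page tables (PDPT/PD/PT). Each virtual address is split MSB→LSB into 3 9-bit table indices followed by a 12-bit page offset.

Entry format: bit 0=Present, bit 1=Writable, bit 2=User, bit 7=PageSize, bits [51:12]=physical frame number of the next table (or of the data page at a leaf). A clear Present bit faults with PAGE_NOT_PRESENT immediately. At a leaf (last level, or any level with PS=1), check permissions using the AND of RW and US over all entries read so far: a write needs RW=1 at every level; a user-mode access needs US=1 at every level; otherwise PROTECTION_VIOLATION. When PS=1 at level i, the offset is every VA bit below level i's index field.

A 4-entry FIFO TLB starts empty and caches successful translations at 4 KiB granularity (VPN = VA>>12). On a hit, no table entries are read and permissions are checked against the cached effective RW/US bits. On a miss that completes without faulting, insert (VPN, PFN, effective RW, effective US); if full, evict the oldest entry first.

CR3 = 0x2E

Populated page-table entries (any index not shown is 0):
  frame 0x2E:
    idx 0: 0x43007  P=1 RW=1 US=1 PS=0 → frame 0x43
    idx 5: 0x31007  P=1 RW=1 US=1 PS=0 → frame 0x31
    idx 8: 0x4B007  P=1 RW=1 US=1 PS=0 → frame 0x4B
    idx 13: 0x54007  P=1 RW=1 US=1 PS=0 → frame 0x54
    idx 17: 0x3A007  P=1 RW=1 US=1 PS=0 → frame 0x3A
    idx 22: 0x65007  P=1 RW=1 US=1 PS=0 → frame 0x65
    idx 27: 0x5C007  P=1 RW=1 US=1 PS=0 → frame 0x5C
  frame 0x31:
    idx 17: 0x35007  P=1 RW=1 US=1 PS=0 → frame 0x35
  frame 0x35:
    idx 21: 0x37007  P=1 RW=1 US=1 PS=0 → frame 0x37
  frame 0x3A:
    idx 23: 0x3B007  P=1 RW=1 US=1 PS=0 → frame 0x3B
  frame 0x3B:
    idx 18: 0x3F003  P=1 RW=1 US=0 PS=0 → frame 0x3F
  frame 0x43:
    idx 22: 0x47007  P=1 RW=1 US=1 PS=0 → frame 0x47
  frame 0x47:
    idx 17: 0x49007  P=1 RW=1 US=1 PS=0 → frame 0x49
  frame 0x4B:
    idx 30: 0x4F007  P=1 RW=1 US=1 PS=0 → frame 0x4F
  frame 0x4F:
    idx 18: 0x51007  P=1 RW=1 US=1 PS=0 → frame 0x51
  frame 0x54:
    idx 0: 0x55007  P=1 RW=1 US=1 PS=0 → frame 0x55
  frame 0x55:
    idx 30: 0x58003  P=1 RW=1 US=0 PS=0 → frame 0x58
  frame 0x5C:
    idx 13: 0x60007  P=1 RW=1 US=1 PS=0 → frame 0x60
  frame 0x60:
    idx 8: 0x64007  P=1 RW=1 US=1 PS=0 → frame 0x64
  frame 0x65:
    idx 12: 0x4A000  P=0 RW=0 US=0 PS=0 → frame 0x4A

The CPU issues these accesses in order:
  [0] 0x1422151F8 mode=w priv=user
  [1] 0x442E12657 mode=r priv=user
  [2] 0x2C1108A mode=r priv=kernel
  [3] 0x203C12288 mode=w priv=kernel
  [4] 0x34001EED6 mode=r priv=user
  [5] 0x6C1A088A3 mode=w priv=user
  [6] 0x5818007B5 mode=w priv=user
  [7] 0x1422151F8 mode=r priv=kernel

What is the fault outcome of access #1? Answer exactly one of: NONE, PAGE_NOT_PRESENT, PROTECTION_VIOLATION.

Walk each access:
#0 VA=0x1422151F8 (w,user):
  L0 @0x2E[5] → 0x31007  P=1,RW=1,US=1,PS=0
  L1 @0x31[17] → 0x35007  P=1,RW=1,US=1,PS=0
  L2 @0x35[21] → 0x37007  P=1,RW=1,US=1,PS=0
  ⇒ phys 0x371F8  [3 reads]
#1 VA=0x442E12657 (r,user):
  L0 @0x2E[17] → 0x3A007  P=1,RW=1,US=1,PS=0
  L1 @0x3A[23] → 0x3B007  P=1,RW=1,US=1,PS=0
  L2 @0x3B[18] → 0x3F003  P=1,RW=1,US=0,PS=0
  ⇒ fault: PROTECTION_VIOLATION  — 3 lookups
#2 VA=0x2C1108A (r,kernel):
  L0 @0x2E[0] → 0x43007  P=1,RW=1,US=1,PS=0
  L1 @0x43[22] → 0x47007  P=1,RW=1,US=1,PS=0
  L2 @0x47[17] → 0x49007  P=1,RW=1,US=1,PS=0
  ⇒ phys 0x4908A  [3 reads]
#3 VA=0x203C12288 (w,kernel):
  L0 @0x2E[8] → 0x4B007  P=1,RW=1,US=1,PS=0
  L1 @0x4B[30] → 0x4F007  P=1,RW=1,US=1,PS=0
  L2 @0x4F[18] → 0x51007  P=1,RW=1,US=1,PS=0
  ⇒ phys 0x51288  [3 reads]
#4 VA=0x34001EED6 (r,user):
  L0 @0x2E[13] → 0x54007  P=1,RW=1,US=1,PS=0
  L1 @0x54[0] → 0x55007  P=1,RW=1,US=1,PS=0
  L2 @0x55[30] → 0x58003  P=1,RW=1,US=0,PS=0
  ⇒ fault: PROTECTION_VIOLATION  — 3 lookups
#5 VA=0x6C1A088A3 (w,user):
  L0 @0x2E[27] → 0x5C007  P=1,RW=1,US=1,PS=0
  L1 @0x5C[13] → 0x60007  P=1,RW=1,US=1,PS=0
  L2 @0x60[8] → 0x64007  P=1,RW=1,US=1,PS=0
  ⇒ phys 0x648A3  [3 reads]
#6 VA=0x5818007B5 (w,user):
  L0 @0x2E[22] → 0x65007  P=1,RW=1,US=1,PS=0
  L1 @0x65[12] → 0x4A000  P=0,RW=0,US=0,PS=0
  ⇒ fault: PAGE_NOT_PRESENT  — 2 lookups
#7 VA=0x1422151F8 (r,kernel):
  TLB hit vpn=0x142215 → PA=0x371F8

Access #1 fault: PROTECTION_VIOLATION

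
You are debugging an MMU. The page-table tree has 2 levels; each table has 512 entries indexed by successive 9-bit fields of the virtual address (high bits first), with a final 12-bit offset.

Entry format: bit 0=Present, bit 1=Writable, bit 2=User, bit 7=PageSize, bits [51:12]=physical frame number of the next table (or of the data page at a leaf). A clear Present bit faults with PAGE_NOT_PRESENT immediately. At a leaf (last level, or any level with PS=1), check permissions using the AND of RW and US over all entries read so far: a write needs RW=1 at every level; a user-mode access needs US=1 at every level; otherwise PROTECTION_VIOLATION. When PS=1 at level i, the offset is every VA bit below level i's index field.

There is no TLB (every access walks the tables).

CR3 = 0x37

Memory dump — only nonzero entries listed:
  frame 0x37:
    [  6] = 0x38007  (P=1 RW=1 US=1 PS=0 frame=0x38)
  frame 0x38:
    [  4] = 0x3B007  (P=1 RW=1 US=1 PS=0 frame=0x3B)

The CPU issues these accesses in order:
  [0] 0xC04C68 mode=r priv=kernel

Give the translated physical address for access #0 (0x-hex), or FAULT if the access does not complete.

Per-access translation:
#0 VA=0xC04C68 (r,kernel):
  L0 @0x37[6] → 0x38007  P=1,RW=1,US=1,PS=0
  L1 @0x38[4] → 0x3B007  P=1,RW=1,US=1,PS=0
  ⇒ phys 0x3BC68  [2 reads]

Access #0 PA: 0x3BC68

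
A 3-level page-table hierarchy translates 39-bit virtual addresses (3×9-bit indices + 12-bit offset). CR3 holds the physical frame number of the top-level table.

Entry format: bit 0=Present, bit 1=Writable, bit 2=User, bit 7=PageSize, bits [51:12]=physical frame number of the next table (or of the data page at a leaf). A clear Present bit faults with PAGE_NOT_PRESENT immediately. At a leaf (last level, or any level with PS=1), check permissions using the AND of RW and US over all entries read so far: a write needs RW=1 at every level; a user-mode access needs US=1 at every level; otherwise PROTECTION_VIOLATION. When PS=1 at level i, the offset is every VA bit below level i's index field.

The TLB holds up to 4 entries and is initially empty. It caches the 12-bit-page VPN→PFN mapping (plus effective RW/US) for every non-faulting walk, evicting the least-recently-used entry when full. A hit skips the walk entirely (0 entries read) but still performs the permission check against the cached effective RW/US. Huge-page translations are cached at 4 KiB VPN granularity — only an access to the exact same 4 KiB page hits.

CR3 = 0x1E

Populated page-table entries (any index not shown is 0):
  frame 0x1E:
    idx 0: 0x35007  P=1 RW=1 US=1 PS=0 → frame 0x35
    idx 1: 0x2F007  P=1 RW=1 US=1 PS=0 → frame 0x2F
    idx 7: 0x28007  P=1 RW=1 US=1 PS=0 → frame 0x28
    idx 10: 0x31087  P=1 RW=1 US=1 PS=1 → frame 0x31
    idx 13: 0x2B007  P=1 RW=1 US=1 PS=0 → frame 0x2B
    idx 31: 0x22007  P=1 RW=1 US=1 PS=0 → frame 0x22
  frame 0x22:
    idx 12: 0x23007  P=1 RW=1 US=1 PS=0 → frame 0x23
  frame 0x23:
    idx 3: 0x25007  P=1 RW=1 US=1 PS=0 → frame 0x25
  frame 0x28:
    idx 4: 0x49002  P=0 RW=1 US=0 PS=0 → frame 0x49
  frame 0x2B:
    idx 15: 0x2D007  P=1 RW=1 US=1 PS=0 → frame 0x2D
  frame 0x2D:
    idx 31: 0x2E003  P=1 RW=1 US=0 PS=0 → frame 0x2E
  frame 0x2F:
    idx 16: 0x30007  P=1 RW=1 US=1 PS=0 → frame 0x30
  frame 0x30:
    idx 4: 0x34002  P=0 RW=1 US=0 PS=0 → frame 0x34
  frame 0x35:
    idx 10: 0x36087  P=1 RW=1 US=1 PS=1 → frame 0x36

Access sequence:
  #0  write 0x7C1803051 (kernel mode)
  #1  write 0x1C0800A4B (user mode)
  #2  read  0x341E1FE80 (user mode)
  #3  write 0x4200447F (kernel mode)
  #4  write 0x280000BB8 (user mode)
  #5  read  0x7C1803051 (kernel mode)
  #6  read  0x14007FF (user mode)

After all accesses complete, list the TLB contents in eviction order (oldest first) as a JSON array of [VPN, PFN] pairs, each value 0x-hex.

Walk each access:
#0 VA=0x7C1803051 (w,kernel):
  lvl0: tbl 0x1E, slot 31 ⇒ 0x22007 (P1/RW1/US1/PS0)
  lvl1: tbl 0x22, slot 12 ⇒ 0x23007 (P1/RW1/US1/PS0)
  lvl2: tbl 0x23, slot 3 ⇒ 0x25007 (P1/RW1/US1/PS0)
  ⇒ phys 0x25051  [3 reads]
#1 VA=0x1C0800A4B (w,user):
  lvl0: tbl 0x1E, slot 7 ⇒ 0x28007 (P1/RW1/US1/PS0)
  lvl1: tbl 0x28, slot 4 ⇒ 0x49002 (P0/RW1/US0/PS0)
  ✗ PAGE_NOT_PRESENT  [2 reads]
#2 VA=0x341E1FE80 (r,user):
  lvl0: tbl 0x1E, slot 13 ⇒ 0x2B007 (P1/RW1/US1/PS0)
  lvl1: tbl 0x2B, slot 15 ⇒ 0x2D007 (P1/RW1/US1/PS0)
  lvl2: tbl 0x2D, slot 31 ⇒ 0x2E003 (P1/RW1/US0/PS0)
  ✗ PROTECTION_VIOLATION  [3 reads]
#3 VA=0x4200447F (w,kernel):
  lvl0: tbl 0x1E, slot 1 ⇒ 0x2F007 (P1/RW1/US1/PS0)
  lvl1: tbl 0x2F, slot 16 ⇒ 0x30007 (P1/RW1/US1/PS0)
  lvl2: tbl 0x30, slot 4 ⇒ 0x34002 (P0/RW1/US0/PS0)
  ✗ PAGE_NOT_PRESENT  [3 reads]
#4 VA=0x280000BB8 (w,user):
  lvl0: tbl 0x1E, slot 10 ⇒ 0x31087 (P1/RW1/US1/PS1)
  ⇒ phys 0x31BB8 (huge @L0)  [1 reads]
#5 VA=0x7C1803051 (r,kernel):
  TLB hit vpn=0x7C1803 → PA=0x25051
#6 VA=0x14007FF (r,user):
  lvl0: tbl 0x1E, slot 0 ⇒ 0x35007 (P1/RW1/US1/PS0)
  lvl1: tbl 0x35, slot 10 ⇒ 0x36087 (P1/RW1/US1/PS1)
  ⇒ phys 0x367FF (huge @L1)  [2 reads]

TLB: [["0x280000", "0x31"], ["0x7C1803", "0x25"], ["0x1400", "0x36"]]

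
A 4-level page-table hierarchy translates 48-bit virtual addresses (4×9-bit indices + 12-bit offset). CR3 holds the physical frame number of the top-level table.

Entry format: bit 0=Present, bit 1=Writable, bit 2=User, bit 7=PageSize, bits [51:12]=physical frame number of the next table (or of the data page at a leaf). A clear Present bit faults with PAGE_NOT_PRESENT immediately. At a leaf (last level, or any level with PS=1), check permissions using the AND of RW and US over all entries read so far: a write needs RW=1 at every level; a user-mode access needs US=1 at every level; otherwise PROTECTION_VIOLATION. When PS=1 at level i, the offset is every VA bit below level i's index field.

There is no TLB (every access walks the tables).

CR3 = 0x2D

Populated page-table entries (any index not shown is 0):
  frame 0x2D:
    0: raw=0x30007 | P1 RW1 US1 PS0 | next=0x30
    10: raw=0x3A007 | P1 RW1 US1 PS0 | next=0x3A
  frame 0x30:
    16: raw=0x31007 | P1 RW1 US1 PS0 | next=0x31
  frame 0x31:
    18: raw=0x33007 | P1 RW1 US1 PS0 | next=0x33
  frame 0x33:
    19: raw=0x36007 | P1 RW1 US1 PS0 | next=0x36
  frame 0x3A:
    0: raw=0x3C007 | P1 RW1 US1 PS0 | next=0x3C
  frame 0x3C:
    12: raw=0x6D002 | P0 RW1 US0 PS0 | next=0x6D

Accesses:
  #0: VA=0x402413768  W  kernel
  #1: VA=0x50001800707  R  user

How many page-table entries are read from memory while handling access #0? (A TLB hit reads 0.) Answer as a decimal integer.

Per-access translation:
#0 VA=0x402413768 (w,kernel):
  [0] read 0x2D idx=0: raw=0x30007 flags P=1 W=1 U=1 S=0
  [1] read 0x30 idx=16: raw=0x31007 flags P=1 W=1 U=1 S=0
  [2] read 0x31 idx=18: raw=0x33007 flags P=1 W=1 U=1 S=0
  [3] read 0x33 idx=19: raw=0x36007 flags P=1 W=1 U=1 S=0
  ✓ 0x36768  — 4 lookups
#1 VA=0x50001800707 (r,user):
  [0] read 0x2D idx=10: raw=0x3A007 flags P=1 W=1 U=1 S=0
  [1] read 0x3A idx=0: raw=0x3C007 flags P=1 W=1 U=1 S=0
  [2] read 0x3C idx=12: raw=0x6D002 flags P=0 W=1 U=0 S=0
  ✗ PAGE_NOT_PRESENT  [3 reads]

Entries read for #0: 4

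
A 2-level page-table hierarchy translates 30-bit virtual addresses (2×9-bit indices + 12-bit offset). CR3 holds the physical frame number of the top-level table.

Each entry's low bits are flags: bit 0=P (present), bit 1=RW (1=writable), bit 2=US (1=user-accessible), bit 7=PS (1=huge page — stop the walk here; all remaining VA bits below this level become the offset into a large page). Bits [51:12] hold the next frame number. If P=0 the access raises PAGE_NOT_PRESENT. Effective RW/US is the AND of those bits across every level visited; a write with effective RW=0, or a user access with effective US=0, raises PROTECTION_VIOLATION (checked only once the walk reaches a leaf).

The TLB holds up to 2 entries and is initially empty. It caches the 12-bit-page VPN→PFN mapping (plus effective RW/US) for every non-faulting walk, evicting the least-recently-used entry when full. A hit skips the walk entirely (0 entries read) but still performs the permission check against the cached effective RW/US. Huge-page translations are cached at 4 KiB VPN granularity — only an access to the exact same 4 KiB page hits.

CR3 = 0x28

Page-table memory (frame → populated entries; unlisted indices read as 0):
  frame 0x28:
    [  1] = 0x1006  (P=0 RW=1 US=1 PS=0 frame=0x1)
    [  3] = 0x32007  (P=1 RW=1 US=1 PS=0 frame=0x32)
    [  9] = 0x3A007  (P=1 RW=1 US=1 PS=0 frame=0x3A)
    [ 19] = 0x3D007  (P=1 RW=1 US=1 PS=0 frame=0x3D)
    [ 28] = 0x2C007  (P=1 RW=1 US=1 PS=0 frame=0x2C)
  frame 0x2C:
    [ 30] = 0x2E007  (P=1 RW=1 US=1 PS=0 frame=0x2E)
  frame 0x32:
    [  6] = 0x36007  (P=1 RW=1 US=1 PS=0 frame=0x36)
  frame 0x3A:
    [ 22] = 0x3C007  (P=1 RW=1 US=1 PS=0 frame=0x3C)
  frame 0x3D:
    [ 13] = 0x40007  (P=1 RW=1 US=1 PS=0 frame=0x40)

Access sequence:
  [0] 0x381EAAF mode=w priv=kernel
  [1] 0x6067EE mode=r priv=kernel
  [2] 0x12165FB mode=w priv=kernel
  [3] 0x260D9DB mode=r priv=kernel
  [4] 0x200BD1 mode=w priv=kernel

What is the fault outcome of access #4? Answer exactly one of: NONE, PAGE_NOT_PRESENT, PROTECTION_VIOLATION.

Walk each access:
#0 VA=0x381EAAF (w,kernel):
  L0 @0x28[28] → 0x2C007  P=1,RW=1,US=1,PS=0
  L1 @0x2C[30] → 0x2E007  P=1,RW=1,US=1,PS=0
  → PA=0x2EAAF  (2 entries read)
#1 VA=0x6067EE (r,kernel):
  L0 @0x28[3] → 0x32007  P=1,RW=1,US=1,PS=0
  L1 @0x32[6] → 0x36007  P=1,RW=1,US=1,PS=0
  → PA=0x367EE  (2 entries read)
#2 VA=0x12165FB (w,kernel):
  L0 @0x28[9] → 0x3A007  P=1,RW=1,US=1,PS=0
  L1 @0x3A[22] → 0x3C007  P=1,RW=1,US=1,PS=0
  → PA=0x3C5FB  (2 entries read)
#3 VA=0x260D9DB (r,kernel):
  L0 @0x28[19] → 0x3D007  P=1,RW=1,US=1,PS=0
  L1 @0x3D[13] → 0x40007  P=1,RW=1,US=1,PS=0
  → PA=0x409DB  (2 entries read)
#4 VA=0x200BD1 (w,kernel):
  L0 @0x28[1] → 0x1006  P=0,RW=1,US=1,PS=0
  ⇒ fault: PAGE_NOT_PRESENT  — 1 lookups

Access #4 fault: PAGE_NOT_PRESENT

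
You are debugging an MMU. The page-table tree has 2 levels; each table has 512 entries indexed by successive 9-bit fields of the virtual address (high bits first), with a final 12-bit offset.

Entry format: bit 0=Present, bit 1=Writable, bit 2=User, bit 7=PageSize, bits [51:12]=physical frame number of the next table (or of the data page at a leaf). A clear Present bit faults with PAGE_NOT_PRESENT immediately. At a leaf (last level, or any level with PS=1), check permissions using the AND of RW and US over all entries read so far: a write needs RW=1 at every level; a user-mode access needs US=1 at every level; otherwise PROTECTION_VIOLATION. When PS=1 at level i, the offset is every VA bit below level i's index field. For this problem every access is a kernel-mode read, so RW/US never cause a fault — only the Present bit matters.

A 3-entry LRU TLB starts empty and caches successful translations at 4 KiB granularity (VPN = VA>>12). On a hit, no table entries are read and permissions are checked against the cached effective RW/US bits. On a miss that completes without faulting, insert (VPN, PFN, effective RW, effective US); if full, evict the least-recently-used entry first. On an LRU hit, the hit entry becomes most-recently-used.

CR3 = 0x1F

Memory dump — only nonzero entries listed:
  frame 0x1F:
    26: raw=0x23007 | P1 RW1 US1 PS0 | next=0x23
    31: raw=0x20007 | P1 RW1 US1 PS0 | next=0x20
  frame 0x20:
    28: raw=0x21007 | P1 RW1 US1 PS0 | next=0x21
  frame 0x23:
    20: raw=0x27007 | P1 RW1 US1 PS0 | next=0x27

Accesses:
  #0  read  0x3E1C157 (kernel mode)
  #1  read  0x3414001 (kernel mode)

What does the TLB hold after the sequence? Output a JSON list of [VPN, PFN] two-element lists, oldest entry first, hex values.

Walk each access:
#0 VA=0x3E1C157 (r,kernel):
  lvl0: tbl 0x1F, slot 31 ⇒ 0x20007 (P1/RW1/US1/PS0)
  lvl1: tbl 0x20, slot 28 ⇒ 0x21007 (P1/RW1/US1/PS0)
  → PA=0x21157  (2 entries read)
#1 VA=0x3414001 (r,kernel):
  lvl0: tbl 0x1F, slot 26 ⇒ 0x23007 (P1/RW1/US1/PS0)
  lvl1: tbl 0x23, slot 20 ⇒ 0x27007 (P1/RW1/US1/PS0)
  → PA=0x27001  (2 entries read)

TLB: [["0x3E1C", "0x21"], ["0x3414", "0x27"]]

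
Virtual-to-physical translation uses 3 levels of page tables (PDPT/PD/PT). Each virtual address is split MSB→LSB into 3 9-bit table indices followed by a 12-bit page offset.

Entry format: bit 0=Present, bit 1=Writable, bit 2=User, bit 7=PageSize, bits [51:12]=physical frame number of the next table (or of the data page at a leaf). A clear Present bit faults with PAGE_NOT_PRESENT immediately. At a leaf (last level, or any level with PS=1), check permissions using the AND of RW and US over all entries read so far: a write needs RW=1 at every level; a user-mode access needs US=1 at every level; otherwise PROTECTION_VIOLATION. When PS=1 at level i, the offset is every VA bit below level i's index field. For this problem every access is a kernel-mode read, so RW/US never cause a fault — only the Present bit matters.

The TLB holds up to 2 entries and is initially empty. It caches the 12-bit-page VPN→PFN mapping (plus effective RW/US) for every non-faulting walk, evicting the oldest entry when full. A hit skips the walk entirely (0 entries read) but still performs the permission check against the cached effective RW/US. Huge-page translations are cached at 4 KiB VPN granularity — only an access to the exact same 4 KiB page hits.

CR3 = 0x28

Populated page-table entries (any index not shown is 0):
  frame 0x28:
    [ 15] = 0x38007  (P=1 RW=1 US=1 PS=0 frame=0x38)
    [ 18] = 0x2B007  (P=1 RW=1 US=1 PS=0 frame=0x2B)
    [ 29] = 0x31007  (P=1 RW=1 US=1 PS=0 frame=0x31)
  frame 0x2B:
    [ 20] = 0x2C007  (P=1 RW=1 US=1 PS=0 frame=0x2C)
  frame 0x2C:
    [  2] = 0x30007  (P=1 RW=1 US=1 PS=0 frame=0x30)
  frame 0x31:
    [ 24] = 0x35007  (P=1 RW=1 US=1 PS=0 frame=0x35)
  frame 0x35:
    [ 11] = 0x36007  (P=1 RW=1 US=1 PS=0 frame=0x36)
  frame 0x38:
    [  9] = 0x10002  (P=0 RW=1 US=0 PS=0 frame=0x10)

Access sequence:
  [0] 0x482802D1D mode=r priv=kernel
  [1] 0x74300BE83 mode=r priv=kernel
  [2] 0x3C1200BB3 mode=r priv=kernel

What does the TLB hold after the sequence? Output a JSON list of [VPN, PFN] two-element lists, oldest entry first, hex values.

Walk each access:
#0 VA=0x482802D1D (r,kernel):
  L0 @0x28[18] → 0x2B007  P=1,RW=1,US=1,PS=0
  L1 @0x2B[20] → 0x2C007  P=1,RW=1,US=1,PS=0
  L2 @0x2C[2] → 0x30007  P=1,RW=1,US=1,PS=0
  ✓ 0x30D1D  — 3 lookups
#1 VA=0x74300BE83 (r,kernel):
  L0 @0x28[29] → 0x31007  P=1,RW=1,US=1,PS=0
  L1 @0x31[24] → 0x35007  P=1,RW=1,US=1,PS=0
  L2 @0x35[11] → 0x36007  P=1,RW=1,US=1,PS=0
  ✓ 0x36E83  — 3 lookups
#2 VA=0x3C1200BB3 (r,kernel):
  L0 @0x28[15] → 0x38007  P=1,RW=1,US=1,PS=0
  L1 @0x38[9] → 0x10002  P=0,RW=1,US=0,PS=0
  → PAGE_NOT_PRESENT  (2 entries read)

TLB: [["0x482802", "0x30"], ["0x74300B", "0x36"]]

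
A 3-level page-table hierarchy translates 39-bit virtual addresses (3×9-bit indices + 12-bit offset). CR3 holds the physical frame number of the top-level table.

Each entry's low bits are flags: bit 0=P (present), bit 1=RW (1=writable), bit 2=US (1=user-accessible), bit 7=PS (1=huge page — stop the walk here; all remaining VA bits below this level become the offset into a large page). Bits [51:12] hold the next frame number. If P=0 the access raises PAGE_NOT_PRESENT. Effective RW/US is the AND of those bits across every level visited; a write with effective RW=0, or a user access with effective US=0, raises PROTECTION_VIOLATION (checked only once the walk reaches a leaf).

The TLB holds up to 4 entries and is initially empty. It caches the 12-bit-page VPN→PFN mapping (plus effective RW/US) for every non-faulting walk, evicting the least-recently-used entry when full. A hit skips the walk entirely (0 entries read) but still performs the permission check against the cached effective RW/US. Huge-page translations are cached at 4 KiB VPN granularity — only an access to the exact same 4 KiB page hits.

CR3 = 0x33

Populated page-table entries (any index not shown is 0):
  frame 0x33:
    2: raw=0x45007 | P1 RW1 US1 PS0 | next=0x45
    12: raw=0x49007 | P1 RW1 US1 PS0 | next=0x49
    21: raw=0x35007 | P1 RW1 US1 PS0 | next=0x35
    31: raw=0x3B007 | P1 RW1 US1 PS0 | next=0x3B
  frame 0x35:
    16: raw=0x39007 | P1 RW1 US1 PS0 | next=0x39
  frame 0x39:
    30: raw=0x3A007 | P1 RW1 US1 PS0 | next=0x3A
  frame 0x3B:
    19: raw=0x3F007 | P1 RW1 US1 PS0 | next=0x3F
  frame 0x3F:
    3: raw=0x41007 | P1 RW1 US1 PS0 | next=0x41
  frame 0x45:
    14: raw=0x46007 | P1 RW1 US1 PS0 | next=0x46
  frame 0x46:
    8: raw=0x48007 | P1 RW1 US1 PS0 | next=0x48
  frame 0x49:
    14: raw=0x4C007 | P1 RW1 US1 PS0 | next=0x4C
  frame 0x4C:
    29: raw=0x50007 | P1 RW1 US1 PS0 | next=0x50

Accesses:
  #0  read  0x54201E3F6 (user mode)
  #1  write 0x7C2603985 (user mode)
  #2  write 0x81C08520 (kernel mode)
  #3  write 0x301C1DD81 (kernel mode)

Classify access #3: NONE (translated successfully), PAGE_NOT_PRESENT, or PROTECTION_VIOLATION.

Trace:
#0 VA=0x54201E3F6 (r,user):
  [0] read 0x33 idx=21: raw=0x35007 flags P=1 W=1 U=1 S=0
  [1] read 0x35 idx=16: raw=0x39007 flags P=1 W=1 U=1 S=0
  [2] read 0x39 idx=30: raw=0x3A007 flags P=1 W=1 U=1 S=0
  ✓ 0x3A3F6  — 3 lookups
#1 VA=0x7C2603985 (w,user):
  [0] read 0x33 idx=31: raw=0x3B007 flags P=1 W=1 U=1 S=0
  [1] read 0x3B idx=19: raw=0x3F007 flags P=1 W=1 U=1 S=0
  [2] read 0x3F idx=3: raw=0x41007 flags P=1 W=1 U=1 S=0
  ✓ 0x41985  — 3 lookups
#2 VA=0x81C08520 (w,kernel):
  [0] read 0x33 idx=2: raw=0x45007 flags P=1 W=1 U=1 S=0
  [1] read 0x45 idx=14: raw=0x46007 flags P=1 W=1 U=1 S=0
  [2] read 0x46 idx=8: raw=0x48007 flags P=1 W=1 U=1 S=0
  ✓ 0x48520  — 3 lookups
#3 VA=0x301C1DD81 (w,kernel):
  [0] read 0x33 idx=12: raw=0x49007 flags P=1 W=1 U=1 S=0
  [1] read 0x49 idx=14: raw=0x4C007 flags P=1 W=1 U=1 S=0
  [2] read 0x4C idx=29: raw=0x50007 flags P=1 W=1 U=1 S=0
  ✓ 0x50D81  — 3 lookups

Access #3 fault: NONE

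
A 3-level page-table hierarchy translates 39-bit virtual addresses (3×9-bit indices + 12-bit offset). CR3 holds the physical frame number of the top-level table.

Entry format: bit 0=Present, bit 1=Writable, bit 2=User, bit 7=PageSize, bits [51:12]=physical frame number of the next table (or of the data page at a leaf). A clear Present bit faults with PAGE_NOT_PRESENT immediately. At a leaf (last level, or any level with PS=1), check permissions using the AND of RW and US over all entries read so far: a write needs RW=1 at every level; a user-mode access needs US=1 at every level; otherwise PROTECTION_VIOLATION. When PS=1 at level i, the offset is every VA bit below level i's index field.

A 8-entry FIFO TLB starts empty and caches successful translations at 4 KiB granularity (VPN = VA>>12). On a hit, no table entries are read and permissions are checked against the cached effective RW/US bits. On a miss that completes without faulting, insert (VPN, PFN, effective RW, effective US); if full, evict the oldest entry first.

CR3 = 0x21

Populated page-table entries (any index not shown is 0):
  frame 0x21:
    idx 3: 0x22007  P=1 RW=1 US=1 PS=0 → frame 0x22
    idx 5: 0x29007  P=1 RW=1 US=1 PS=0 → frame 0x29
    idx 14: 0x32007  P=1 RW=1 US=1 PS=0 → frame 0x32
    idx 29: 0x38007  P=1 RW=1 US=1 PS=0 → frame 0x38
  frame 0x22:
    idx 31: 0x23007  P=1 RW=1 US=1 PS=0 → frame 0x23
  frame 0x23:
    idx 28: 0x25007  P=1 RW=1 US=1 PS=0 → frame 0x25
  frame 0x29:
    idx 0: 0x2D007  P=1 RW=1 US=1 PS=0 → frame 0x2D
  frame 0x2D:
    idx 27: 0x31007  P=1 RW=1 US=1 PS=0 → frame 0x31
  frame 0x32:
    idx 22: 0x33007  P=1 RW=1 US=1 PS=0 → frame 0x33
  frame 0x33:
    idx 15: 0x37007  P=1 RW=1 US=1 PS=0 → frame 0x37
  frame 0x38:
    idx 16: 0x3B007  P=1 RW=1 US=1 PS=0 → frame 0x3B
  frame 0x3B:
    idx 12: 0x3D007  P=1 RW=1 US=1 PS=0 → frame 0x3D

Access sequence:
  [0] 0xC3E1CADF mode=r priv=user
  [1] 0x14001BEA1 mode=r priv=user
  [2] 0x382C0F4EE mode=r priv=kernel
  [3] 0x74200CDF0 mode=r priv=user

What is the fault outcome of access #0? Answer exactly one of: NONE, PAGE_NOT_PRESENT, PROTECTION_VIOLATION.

Per-access translation:
#0 VA=0xC3E1CADF (r,user):
  L0: frame=0x21 idx=3 entry=0x22007 [P=1 RW=1 US=1 PS=0]
  L1: frame=0x22 idx=31 entry=0x23007 [P=1 RW=1 US=1 PS=0]
  L2: frame=0x23 idx=28 entry=0x25007 [P=1 RW=1 US=1 PS=0]
  ⇒ phys 0x25ADF  [3 reads]
#1 VA=0x14001BEA1 (r,user):
  L0: frame=0x21 idx=5 entry=0x29007 [P=1 RW=1 US=1 PS=0]
  L1: frame=0x29 idx=0 entry=0x2D007 [P=1 RW=1 US=1 PS=0]
  L2: frame=0x2D idx=27 entry=0x31007 [P=1 RW=1 US=1 PS=0]
  ⇒ phys 0x31EA1  [3 reads]
#2 VA=0x382C0F4EE (r,kernel):
  L0: frame=0x21 idx=14 entry=0x32007 [P=1 RW=1 US=1 PS=0]
  L1: frame=0x32 idx=22 entry=0x33007 [P=1 RW=1 US=1 PS=0]
  L2: frame=0x33 idx=15 entry=0x37007 [P=1 RW=1 US=1 PS=0]
  ⇒ phys 0x374EE  [3 reads]
#3 VA=0x74200CDF0 (r,user):
  L0: frame=0x21 idx=29 entry=0x38007 [P=1 RW=1 US=1 PS=0]
  L1: frame=0x38 idx=16 entry=0x3B007 [P=1 RW=1 US=1 PS=0]
  L2: frame=0x3B idx=12 entry=0x3D007 [P=1 RW=1 US=1 PS=0]
  ⇒ phys 0x3DDF0  [3 reads]

Access #0 fault: NONE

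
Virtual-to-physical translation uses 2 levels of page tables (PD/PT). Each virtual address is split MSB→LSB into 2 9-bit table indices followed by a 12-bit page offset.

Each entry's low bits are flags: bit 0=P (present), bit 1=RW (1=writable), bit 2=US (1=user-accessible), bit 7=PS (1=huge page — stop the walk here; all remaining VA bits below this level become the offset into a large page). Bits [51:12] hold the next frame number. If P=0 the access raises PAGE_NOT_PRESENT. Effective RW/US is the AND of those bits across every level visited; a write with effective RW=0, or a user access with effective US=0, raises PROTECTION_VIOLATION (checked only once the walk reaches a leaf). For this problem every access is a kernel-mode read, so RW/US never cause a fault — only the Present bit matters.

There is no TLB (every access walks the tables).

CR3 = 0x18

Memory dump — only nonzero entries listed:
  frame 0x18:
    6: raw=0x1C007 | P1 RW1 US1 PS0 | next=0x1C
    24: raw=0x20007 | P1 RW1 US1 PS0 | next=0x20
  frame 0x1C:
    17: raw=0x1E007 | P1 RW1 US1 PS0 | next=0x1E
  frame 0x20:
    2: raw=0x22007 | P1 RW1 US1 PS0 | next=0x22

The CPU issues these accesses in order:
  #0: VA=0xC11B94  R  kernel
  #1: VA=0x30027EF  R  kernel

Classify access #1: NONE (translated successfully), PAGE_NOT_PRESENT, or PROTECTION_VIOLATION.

Trace:
#0 VA=0xC11B94 (r,kernel):
  L0 @0x18[6] → 0x1C007  P=1,RW=1,US=1,PS=0
  L1 @0x1C[17] → 0x1E007  P=1,RW=1,US=1,PS=0
  ✓ 0x1EB94  — 2 lookups
#1 VA=0x30027EF (r,kernel):
  L0 @0x18[24] → 0x20007  P=1,RW=1,US=1,PS=0
  L1 @0x20[2] → 0x22007  P=1,RW=1,US=1,PS=0
  ✓ 0x227EF  — 2 lookups

Access #1 fault: NONE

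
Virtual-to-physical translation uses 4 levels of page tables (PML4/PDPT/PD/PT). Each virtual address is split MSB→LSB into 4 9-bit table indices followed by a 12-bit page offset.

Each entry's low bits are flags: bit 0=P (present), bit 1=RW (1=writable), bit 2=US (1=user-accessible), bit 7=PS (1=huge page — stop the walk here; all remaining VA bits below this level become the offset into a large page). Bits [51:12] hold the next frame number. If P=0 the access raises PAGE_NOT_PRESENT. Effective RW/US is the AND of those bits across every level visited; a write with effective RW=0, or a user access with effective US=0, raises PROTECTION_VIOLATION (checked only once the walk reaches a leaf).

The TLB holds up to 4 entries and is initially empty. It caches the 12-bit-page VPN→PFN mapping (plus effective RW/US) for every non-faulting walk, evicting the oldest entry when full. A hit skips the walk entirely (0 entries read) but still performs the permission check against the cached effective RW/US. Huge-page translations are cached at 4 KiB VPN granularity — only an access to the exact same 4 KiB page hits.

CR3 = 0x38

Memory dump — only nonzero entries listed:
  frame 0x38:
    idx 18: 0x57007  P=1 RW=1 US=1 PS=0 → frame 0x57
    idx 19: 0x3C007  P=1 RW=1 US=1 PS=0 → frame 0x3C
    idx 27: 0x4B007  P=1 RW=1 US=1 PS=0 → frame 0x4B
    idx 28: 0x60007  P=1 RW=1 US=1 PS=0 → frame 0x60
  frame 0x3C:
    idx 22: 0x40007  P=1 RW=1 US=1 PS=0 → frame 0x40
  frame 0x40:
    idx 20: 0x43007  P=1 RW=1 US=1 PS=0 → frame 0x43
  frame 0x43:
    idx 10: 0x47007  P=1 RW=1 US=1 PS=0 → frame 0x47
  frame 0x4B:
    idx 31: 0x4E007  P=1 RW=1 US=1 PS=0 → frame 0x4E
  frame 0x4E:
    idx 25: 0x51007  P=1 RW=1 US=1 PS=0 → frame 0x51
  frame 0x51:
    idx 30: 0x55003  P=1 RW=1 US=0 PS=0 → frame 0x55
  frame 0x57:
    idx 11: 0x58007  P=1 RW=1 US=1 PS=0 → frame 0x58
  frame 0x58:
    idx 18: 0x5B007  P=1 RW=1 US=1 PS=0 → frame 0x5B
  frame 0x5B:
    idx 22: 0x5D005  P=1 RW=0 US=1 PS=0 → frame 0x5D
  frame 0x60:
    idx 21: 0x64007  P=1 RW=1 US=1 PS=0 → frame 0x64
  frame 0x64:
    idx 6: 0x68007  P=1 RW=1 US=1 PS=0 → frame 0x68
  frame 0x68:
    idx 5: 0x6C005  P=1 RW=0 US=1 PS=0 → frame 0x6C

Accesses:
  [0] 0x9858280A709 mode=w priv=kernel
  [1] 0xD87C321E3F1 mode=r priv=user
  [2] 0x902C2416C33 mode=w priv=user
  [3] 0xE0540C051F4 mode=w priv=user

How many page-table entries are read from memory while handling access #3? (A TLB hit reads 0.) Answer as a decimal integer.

Trace:
#0 VA=0x9858280A709 (w,kernel):
  L0 @0x38[19] → 0x3C007  P=1,RW=1,US=1,PS=0
  L1 @0x3C[22] → 0x40007  P=1,RW=1,US=1,PS=0
  L2 @0x40[20] → 0x43007  P=1,RW=1,US=1,PS=0
  L3 @0x43[10] → 0x47007  P=1,RW=1,US=1,PS=0
  ✓ 0x47709  — 4 lookups
#1 VA=0xD87C321E3F1 (r,user):
  L0 @0x38[27] → 0x4B007  P=1,RW=1,US=1,PS=0
  L1 @0x4B[31] → 0x4E007  P=1,RW=1,US=1,PS=0
  L2 @0x4E[25] → 0x51007  P=1,RW=1,US=1,PS=0
  L3 @0x51[30] → 0x55003  P=1,RW=1,US=0,PS=0
  ⇒ fault: PROTECTION_VIOLATION  — 4 lookups
#2 VA=0x902C2416C33 (w,user):
  L0 @0x38[18] → 0x57007  P=1,RW=1,US=1,PS=0
  L1 @0x57[11] → 0x58007  P=1,RW=1,US=1,PS=0
  L2 @0x58[18] → 0x5B007  P=1,RW=1,US=1,PS=0
  L3 @0x5B[22] → 0x5D005  P=1,RW=0,US=1,PS=0
  ⇒ fault: PROTECTION_VIOLATION  — 4 lookups
#3 VA=0xE0540C051F4 (w,user):
  L0 @0x38[28] → 0x60007  P=1,RW=1,US=1,PS=0
  L1 @0x60[21] → 0x64007  P=1,RW=1,US=1,PS=0
  L2 @0x64[6] → 0x68007  P=1,RW=1,US=1,PS=0
  L3 @0x68[5] → 0x6C005  P=1,RW=0,US=1,PS=0
  ⇒ fault: PROTECTION_VIOLATION  — 4 lookups

Entries read for #3: 4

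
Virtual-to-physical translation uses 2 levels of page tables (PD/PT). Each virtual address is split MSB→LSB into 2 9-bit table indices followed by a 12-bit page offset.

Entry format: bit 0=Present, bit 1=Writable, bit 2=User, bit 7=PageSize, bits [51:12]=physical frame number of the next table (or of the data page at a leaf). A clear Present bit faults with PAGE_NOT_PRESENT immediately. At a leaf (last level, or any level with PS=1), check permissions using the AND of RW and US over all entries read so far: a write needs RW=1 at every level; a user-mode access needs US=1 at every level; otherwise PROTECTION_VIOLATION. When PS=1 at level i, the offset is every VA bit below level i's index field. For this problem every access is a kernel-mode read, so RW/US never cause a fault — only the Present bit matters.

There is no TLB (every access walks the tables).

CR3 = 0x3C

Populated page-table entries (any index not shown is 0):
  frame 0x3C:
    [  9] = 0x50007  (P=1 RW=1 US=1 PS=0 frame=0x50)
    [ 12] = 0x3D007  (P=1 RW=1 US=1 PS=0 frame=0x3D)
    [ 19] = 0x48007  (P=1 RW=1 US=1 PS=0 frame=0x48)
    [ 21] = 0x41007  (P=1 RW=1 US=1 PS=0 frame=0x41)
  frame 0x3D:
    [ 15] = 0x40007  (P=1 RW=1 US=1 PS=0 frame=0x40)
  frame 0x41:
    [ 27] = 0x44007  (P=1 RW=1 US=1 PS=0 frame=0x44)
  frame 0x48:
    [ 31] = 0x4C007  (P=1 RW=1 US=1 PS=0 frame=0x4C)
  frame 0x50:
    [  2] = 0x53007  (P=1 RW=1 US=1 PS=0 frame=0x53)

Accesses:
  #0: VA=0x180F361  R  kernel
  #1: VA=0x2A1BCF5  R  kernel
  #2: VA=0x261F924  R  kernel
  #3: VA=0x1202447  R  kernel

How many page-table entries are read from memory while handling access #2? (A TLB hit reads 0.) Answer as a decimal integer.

Walk each access:
#0 VA=0x180F361 (r,kernel):
  lvl0: tbl 0x3C, slot 12 ⇒ 0x3D007 (P1/RW1/US1/PS0)
  lvl1: tbl 0x3D, slot 15 ⇒ 0x40007 (P1/RW1/US1/PS0)
  ⇒ phys 0x40361  [2 reads]
#1 VA=0x2A1BCF5 (r,kernel):
  lvl0: tbl 0x3C, slot 21 ⇒ 0x41007 (P1/RW1/US1/PS0)
  lvl1: tbl 0x41, slot 27 ⇒ 0x44007 (P1/RW1/US1/PS0)
  ⇒ phys 0x44CF5  [2 reads]
#2 VA=0x261F924 (r,kernel):
  lvl0: tbl 0x3C, slot 19 ⇒ 0x48007 (P1/RW1/US1/PS0)
  lvl1: tbl 0x48, slot 31 ⇒ 0x4C007 (P1/RW1/US1/PS0)
  ⇒ phys 0x4C924  [2 reads]
#3 VA=0x1202447 (r,kernel):
  lvl0: tbl 0x3C, slot 9 ⇒ 0x50007 (P1/RW1/US1/PS0)
  lvl1: tbl 0x50, slot 2 ⇒ 0x53007 (P1/RW1/US1/PS0)
  ⇒ phys 0x53447  [2 reads]

Entries read for #2: 2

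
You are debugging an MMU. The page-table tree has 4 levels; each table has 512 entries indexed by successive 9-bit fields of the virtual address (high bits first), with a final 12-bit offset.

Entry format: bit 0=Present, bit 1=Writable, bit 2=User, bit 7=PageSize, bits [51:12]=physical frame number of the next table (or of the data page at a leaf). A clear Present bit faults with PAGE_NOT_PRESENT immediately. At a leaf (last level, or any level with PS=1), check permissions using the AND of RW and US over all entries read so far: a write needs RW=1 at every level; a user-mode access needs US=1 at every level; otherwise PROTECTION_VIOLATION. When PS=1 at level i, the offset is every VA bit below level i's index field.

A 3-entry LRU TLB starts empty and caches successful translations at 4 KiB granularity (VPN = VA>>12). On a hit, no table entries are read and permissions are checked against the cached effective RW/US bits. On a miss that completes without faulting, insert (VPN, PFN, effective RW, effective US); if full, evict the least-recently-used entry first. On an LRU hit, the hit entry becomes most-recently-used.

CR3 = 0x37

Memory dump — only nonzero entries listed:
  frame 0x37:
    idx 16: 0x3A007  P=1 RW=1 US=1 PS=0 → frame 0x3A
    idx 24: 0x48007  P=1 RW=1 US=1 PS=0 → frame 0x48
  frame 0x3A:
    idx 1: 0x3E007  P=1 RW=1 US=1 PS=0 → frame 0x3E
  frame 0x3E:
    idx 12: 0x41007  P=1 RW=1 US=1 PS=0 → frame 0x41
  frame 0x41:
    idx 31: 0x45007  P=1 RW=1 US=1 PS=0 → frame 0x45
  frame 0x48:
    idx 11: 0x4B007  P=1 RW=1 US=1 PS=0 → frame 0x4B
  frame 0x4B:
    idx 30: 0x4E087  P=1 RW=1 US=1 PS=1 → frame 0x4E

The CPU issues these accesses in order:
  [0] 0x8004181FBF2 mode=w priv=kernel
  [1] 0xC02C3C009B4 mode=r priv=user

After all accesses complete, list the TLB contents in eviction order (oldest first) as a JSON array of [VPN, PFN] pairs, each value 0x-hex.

Walk each access:
#0 VA=0x8004181FBF2 (w,kernel):
  lvl0: tbl 0x37, slot 16 ⇒ 0x3A007 (P1/RW1/US1/PS0)
  lvl1: tbl 0x3A, slot 1 ⇒ 0x3E007 (P1/RW1/US1/PS0)
  lvl2: tbl 0x3E, slot 12 ⇒ 0x41007 (P1/RW1/US1/PS0)
  lvl3: tbl 0x41, slot 31 ⇒ 0x45007 (P1/RW1/US1/PS0)
  → PA=0x45BF2  (4 entries read)
#1 VA=0xC02C3C009B4 (r,user):
  lvl0: tbl 0x37, slot 24 ⇒ 0x48007 (P1/RW1/US1/PS0)
  lvl1: tbl 0x48, slot 11 ⇒ 0x4B007 (P1/RW1/US1/PS0)
  lvl2: tbl 0x4B, slot 30 ⇒ 0x4E087 (P1/RW1/US1/PS1)
  → PA=0x4E9B4 (huge @L2)  (3 entries read)

TLB: [["0x8004181F", "0x45"], ["0xC02C3C00", "0x4E"]]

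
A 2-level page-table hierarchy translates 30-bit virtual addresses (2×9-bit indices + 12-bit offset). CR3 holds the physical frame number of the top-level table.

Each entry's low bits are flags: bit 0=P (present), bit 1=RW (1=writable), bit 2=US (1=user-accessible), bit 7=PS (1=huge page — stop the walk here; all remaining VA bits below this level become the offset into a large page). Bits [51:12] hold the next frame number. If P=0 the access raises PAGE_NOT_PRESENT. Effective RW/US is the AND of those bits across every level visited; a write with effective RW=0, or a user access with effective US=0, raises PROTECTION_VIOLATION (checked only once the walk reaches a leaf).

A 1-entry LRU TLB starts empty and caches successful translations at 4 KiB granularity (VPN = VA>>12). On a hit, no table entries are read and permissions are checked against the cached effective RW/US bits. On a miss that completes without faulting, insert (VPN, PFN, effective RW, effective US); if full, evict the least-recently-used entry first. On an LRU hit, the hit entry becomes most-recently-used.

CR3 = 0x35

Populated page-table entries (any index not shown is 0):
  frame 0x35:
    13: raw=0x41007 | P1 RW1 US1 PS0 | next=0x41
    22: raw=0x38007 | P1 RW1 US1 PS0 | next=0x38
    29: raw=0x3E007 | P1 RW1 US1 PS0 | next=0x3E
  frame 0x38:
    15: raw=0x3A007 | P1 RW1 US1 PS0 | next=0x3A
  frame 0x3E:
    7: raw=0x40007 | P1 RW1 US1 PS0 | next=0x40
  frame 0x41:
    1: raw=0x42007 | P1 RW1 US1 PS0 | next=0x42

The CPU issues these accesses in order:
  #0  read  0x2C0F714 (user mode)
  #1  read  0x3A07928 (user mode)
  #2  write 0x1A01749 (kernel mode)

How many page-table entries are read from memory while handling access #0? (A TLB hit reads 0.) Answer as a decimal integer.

Per-access translation:
#0 VA=0x2C0F714 (r,user):
  L0 @0x35[22] → 0x38007  P=1,RW=1,US=1,PS=0
  L1 @0x38[15] → 0x3A007  P=1,RW=1,US=1,PS=0
  → PA=0x3A714  (2 entries read)
#1 VA=0x3A07928 (r,user):
  L0 @0x35[29] → 0x3E007  P=1,RW=1,US=1,PS=0
  L1 @0x3E[7] → 0x40007  P=1,RW=1,US=1,PS=0
  → PA=0x40928  (2 entries read)
#2 VA=0x1A01749 (w,kernel):
  L0 @0x35[13] → 0x41007  P=1,RW=1,US=1,PS=0
  L1 @0x41[1] → 0x42007  P=1,RW=1,US=1,PS=0
  → PA=0x42749  (2 entries read)

Entries read for #0: 2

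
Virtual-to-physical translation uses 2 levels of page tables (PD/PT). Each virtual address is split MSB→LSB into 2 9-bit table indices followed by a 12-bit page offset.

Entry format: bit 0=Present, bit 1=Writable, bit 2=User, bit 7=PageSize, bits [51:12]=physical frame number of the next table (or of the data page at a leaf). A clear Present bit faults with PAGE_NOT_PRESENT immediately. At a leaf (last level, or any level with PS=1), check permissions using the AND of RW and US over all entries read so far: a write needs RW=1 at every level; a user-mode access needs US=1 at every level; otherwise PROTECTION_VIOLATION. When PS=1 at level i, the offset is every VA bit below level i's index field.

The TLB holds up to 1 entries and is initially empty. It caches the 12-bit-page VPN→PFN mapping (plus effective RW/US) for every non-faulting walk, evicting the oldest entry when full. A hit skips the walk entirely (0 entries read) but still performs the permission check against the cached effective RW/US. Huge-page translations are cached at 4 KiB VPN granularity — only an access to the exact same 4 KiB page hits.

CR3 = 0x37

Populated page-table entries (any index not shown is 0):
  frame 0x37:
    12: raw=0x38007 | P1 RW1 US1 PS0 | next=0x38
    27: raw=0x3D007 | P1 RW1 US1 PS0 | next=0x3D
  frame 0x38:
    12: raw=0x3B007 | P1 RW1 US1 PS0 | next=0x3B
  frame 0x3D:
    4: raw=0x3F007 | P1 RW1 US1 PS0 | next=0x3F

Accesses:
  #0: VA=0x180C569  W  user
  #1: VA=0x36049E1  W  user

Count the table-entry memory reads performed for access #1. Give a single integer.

Walk each access:
#0 VA=0x180C569 (w,user):
  lvl0: tbl 0x37, slot 12 ⇒ 0x38007 (P1/RW1/US1/PS0)
  lvl1: tbl 0x38, slot 12 ⇒ 0x3B007 (P1/RW1/US1/PS0)
  ✓ 0x3B569  — 2 lookups
#1 VA=0x36049E1 (w,user):
  lvl0: tbl 0x37, slot 27 ⇒ 0x3D007 (P1/RW1/US1/PS0)
  lvl1: tbl 0x3D, slot 4 ⇒ 0x3F007 (P1/RW1/US1/PS0)
  ✓ 0x3F9E1  — 2 lookups

Entries read for #1: 2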